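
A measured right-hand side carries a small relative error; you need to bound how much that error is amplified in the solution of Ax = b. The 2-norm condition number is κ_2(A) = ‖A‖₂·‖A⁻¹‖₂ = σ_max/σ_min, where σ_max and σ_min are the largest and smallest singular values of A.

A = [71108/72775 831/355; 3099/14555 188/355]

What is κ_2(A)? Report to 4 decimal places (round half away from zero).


M = AᵀA = [3150769/3150625 1512288/630125; 1512288/630125 145181/25205]. tr(M)=21298394/3150625, det(M)=28561/78765625
λ_max, λ_min = (21298394/3150625 ± √453607189379136/9926437890625)/2 = 169/25, 169/3150625
σ_max=√(169/25)=(13/5), σ_min=√(169/3150625)=(13/1775) → κ = 355.0000

355.0000


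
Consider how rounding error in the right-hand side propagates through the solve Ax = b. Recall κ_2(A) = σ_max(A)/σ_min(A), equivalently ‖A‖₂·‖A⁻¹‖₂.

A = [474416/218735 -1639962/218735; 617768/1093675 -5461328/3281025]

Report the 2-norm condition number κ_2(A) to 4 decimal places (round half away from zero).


M = AᵀA = [3574301504/711555625 -36719601184/2134666875; -36719601184/2134666875 377726388964/6404000625]. tr(M)=655832164/10246401, det(M)=4000000/10246401
eigenvalues of AᵀA: λ = (tr ± √(tr²−4·det))/2 = 64, 62500/10246401
κ = σ_max/σ_min = 8/(250/3201) = 102.4320

102.4320


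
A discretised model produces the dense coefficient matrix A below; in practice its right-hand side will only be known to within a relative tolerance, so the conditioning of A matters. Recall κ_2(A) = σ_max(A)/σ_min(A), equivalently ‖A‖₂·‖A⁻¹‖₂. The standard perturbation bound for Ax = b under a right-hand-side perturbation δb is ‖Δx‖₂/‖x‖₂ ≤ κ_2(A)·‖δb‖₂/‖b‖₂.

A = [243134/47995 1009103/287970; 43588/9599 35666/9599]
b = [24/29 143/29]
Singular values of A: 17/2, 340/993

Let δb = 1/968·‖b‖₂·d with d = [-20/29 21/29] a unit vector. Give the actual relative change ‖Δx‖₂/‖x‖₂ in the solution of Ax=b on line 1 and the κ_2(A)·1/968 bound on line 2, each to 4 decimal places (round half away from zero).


0.0017
0.0256

σ_max = 17/2, σ_min = 340/993
condition number: (17/2) ÷ (340/993) = 24.8250
worst-case relative error ≤ 24.8250 × 1/968 = 0.0256
solve Ax = b  →  x = [-4.8806 7.2918]
2-norm of b is 5.0000; of x, 8.7744
re-solving with b+δb shifts x by Δx of norm 0.0151
realised ‖Δx‖/‖x‖ = 0.0017
so the bound overstates the realised error by a factor of ≈ 14.9165 (computed from the unrounded values)


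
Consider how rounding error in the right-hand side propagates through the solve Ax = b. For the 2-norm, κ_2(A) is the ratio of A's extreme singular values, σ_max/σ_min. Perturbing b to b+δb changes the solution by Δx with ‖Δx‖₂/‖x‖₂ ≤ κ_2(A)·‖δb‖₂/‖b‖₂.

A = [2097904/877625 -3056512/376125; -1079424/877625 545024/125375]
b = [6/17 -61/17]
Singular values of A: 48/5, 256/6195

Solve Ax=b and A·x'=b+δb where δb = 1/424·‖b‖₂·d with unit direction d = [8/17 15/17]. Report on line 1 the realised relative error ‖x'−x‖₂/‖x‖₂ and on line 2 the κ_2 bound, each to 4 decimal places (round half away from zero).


0.0028
0.5479

largest singular value 48/5, smallest 256/6195
κ = σ_max/σ_min = (48/5)/(256/6195) = 232.3125
worst-case relative error ≤ 232.3125 × 1/424 = 0.5479
solve Ax = b  →  x = [-69.6354 -20.5273]
‖b‖₂ = 3.6056 and ‖x‖₂ = 72.5980
Δx = A⁻¹·δb where δb = 1/424·3.6056·d; ‖Δx‖ = 0.2058
relative error = 0.0028
so the bound overstates the realised error by a factor of ≈ 193.2965 (computed from the unrounded values)


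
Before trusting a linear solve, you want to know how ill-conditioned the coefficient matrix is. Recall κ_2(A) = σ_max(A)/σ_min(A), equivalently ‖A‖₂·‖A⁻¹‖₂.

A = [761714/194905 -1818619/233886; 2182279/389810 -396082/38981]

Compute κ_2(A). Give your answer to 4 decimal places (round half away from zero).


AᵀA = [16666292953/357533732 -23402069680/268150299; -23402069680/268150299 526769958425/3217803588]; tr = 19904899853/94641282, det = 11051265625/757130256
λ_max, λ_min = (19904899853/94641282 ± √98920521296180788996/2239243064650881)/2 = 841/4, 13140625/189282564
κ_2(A) = √(λ_max/λ_min) = √((841/4) / (13140625/189282564)) = 55.0320

55.0320


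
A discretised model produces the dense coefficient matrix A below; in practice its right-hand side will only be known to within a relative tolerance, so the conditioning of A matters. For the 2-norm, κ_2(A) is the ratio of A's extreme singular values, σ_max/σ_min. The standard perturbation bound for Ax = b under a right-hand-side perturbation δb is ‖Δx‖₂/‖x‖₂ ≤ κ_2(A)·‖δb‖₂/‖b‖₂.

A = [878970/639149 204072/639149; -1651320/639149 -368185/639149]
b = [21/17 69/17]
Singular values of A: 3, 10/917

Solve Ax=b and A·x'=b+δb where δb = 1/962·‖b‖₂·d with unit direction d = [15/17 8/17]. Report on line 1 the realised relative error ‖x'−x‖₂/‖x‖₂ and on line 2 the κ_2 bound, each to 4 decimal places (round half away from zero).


largest singular value 3, smallest 10/917
κ = σ_max/σ_min = 3/(10/917) = 275.1000
κ_2(A)·‖δb‖/‖b‖ = 0.2860
solve Ax = b  →  x = [-61.3634 268.1707]
2-norm of b is 4.2426; of x, 275.1018
re-solving with b+δb shifts x by Δx of norm 0.4044
realised ‖Δx‖/‖x‖ = 0.0015
tightness: 0.0015 against a bound of 0.2860 (unrounded ratio ≈ 0.0051)

0.0015
0.2860


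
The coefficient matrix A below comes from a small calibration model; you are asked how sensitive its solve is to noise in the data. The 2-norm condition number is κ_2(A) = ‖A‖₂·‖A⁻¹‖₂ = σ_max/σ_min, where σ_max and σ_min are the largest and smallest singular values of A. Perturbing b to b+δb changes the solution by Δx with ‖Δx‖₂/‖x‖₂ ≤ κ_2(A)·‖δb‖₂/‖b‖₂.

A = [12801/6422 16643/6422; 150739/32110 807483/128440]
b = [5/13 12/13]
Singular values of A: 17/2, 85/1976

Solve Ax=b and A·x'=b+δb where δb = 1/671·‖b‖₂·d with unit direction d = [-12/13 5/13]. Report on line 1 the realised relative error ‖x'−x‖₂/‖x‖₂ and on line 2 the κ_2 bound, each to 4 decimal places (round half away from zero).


σ_max = 17/2, σ_min = 85/1976
κ = σ_max/σ_min = (17/2)/(85/1976) = 197.6000
κ_2(A)·‖δb‖/‖b‖ = 0.2945
solve Ax = b  →  x = [0.0706 0.0941]
‖b‖₂ = 1.0000 and ‖x‖₂ = 0.1176
δb = ε·‖b‖·d = [-0.0014 0.0006]; solving A·Δx = δb gives ‖Δx‖ = 0.0346
dividing the unrounded norms, ‖Δx‖/‖x‖ = 0.2945
tightness: 0.2945 against a bound of 0.2945; the bound is attained (ratio 1)

0.2945
0.2945


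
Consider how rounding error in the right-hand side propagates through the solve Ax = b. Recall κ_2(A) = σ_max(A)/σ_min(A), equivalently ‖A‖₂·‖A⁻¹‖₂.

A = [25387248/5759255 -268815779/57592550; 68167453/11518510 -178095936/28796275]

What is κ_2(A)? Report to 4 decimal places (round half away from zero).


317.7520

M = AᵀA = [288994043702449/5307042904804 -379296783891144/6633803631005; -379296783891144/6633803631005 7965382908729649/132676072620100]. tr(M)=9031054697557/78879948050, det(M)=3276990025/25241583376
eigenvalues of AᵀA: λ = (tr ± √(tr²−4·det))/2 = 11449/100, 7155625/6310395844
κ_2(A) = √(λ_max/λ_min) = √((11449/100) / (7155625/6310395844)) = 317.7520


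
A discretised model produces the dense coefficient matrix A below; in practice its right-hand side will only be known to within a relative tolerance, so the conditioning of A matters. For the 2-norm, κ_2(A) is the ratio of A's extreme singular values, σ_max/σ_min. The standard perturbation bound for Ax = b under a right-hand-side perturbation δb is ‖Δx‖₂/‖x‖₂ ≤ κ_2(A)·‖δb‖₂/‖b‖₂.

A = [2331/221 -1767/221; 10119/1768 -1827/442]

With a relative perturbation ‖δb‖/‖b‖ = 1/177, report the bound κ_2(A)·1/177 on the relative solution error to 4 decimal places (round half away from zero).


form AᵀA = [1557585/10816 -292005/2704; -292005/2704 54765/676] with trace 2433825/10816 and determinant 50625/10816
char-poly roots: 225 and 225/10816
so κ_2 = √(225 / (225/10816)) = 104.0000
κ_2(A)·‖δb‖/‖b‖ = 0.5876

0.5876


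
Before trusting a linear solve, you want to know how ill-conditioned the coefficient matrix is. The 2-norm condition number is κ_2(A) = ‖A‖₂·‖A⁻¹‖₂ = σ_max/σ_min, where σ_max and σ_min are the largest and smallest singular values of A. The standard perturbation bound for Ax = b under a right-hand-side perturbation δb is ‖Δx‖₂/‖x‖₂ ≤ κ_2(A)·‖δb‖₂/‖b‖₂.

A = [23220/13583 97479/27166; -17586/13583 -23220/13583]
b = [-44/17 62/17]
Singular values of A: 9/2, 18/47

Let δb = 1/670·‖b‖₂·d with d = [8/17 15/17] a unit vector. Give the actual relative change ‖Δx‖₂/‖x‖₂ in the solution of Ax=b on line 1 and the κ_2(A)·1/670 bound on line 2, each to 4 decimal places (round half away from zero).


σ_max = 9/2, σ_min = 18/47
κ_2(A) = (9/2) / (18/47) = 11.7500
worst-case relative error ≤ 11.7500 × 1/670 = 0.0175
solve Ax = b  →  x = [-5.0261 1.6732]
‖b‖₂ = 4.4721 and ‖x‖₂ = 5.2973
Δx = A⁻¹·δb where δb = 1/670·4.4721·d; ‖Δx‖ = 0.0174
relative error = 0.0033
tightness: 0.0033 against a bound of 0.0175 (unrounded ratio ≈ 0.1876)

0.0033
0.0175


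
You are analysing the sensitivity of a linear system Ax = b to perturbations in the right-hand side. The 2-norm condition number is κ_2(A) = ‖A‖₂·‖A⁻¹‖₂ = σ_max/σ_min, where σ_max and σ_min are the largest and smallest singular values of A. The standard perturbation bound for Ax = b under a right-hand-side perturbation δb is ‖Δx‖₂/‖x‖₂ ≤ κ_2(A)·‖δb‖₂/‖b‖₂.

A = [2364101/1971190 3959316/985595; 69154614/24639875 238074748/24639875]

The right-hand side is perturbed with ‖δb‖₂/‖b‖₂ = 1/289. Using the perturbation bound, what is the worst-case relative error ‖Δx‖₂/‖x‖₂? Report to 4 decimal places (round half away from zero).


form AᵀA = [133861248587761/14369785562500 114728029360938/3592446390625; 114728029360938/3592446390625 393356213773216/3592446390625] with trace 2731657765889/22991656900 and determinant 564632644/5747914225
λ_max, λ_min = (2731657765889/22991656900 ± √7461746440501276526462721/528616287007317610000)/2 = 11881/100, 190096/229916569
so κ_2 = √((11881/100) / (190096/229916569)) = 379.0750
bound on ‖Δx‖/‖x‖: κ·ε = 379.0750·1/289 = 1.3117

1.3117


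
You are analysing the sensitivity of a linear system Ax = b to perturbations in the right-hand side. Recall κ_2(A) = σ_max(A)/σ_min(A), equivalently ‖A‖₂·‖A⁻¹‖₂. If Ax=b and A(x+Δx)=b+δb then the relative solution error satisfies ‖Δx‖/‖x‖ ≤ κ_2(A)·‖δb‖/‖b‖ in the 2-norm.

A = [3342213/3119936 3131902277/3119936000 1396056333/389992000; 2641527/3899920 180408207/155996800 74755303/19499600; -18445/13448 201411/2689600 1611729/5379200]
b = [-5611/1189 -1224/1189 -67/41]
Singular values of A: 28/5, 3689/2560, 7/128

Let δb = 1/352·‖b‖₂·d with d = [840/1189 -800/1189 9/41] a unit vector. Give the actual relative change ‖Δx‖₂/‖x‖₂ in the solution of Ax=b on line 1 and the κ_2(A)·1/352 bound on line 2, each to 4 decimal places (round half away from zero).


0.0048
0.2909

largest singular value 28/5, smallest 7/128
condition number: (28/5) ÷ (7/128) = 102.4000
perturbation bound = 102.4000·1/352 = 0.2909
solve Ax = b  →  x = [0.5202 52.4251 -16.1752]
‖b‖₂ = 5.0990 and ‖x‖₂ = 54.8662
δb = ε·‖b‖·d = [0.0102 -0.0097 0.0032]; solving A·Δx = δb gives ‖Δx‖ = 0.2649
relative error = 0.0048
tightness: 0.0048 against a bound of 0.2909 (unrounded ratio ≈ 0.0166)


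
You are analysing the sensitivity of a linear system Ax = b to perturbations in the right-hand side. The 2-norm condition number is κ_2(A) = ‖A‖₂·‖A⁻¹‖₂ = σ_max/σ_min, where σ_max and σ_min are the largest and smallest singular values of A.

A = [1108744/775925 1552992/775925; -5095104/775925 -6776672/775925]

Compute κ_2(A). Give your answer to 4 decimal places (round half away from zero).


M = AᵀA = [16174537792/358155625 21564377856/358155625; 21564377856/358155625 28753758208/358155625]. tr(M)=359426368/2865245, det(M)=157351936/358155625
λ_max, λ_min = (359426368/2865245 ± √3229322168863494144/205240722750625)/2 = 3136/25, 50176/14326225
so κ_2 = √((3136/25) / (50176/14326225)) = 189.2500

189.2500


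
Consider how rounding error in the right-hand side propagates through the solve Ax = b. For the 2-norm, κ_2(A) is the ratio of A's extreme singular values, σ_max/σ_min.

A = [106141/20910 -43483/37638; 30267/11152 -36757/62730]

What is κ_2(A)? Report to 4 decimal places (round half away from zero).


form AᵀA = [3208093081/96825600 -32481211/4357152; -32481211/4357152 102818297/61272450] with trace 162413017/4665600 and determinant 12117361/466560000
solving λ² − 162413017/4665600·λ + 12117361/466560000 = 0 gives λ = 3481/100, 3481/4665600
κ = σ_max/σ_min = (59/10)/(59/2160) = 216.0000

216.0000


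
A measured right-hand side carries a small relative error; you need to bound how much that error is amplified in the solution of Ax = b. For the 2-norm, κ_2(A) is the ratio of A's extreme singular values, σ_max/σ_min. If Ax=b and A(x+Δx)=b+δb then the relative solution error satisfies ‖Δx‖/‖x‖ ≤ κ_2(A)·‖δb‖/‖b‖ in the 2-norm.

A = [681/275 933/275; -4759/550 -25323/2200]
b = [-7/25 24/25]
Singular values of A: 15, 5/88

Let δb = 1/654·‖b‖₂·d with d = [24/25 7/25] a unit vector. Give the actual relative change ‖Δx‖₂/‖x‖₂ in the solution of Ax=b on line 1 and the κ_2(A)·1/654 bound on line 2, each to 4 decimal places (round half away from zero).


0.4037
0.4037

σ_max = 15, σ_min = 5/88
condition number: 15 ÷ (5/88) = 264.0000
worst-case relative error ≤ 264.0000 × 1/654 = 0.4037
solve Ax = b  →  x = [-0.0400 -0.0533]
2-norm of b is 1.0000; of x, 0.0667
re-solving with b+δb shifts x by Δx of norm 0.0269
dividing the unrounded norms, ‖Δx‖/‖x‖ = 0.4037
realised/bound = 1 exactly: the bound is attained for this b and d


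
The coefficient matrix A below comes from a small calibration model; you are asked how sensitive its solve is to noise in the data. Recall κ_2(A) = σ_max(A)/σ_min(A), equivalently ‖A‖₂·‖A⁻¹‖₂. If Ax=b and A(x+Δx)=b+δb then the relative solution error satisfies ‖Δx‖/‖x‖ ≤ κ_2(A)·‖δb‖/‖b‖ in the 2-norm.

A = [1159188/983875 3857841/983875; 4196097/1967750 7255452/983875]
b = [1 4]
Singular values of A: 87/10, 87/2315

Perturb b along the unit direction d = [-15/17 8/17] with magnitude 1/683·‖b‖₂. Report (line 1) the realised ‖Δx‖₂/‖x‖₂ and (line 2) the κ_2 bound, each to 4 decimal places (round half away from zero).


from the listed singular values, σ₁ = 87/10, σ_n = 87/2315
condition number: (87/10) ÷ (87/2315) = 231.5000
worst-case relative error ≤ 231.5000 × 1/683 = 0.3389
solve Ax = b  →  x = [-25.4161 7.8920]
‖b‖₂ = 4.1231 and ‖x‖₂ = 26.6132
with δb = [-0.0053 0.0028], A·Δx = δb → ‖Δx‖ = 0.1606
realised ‖Δx‖/‖x‖ = 0.0060
so the bound overstates the realised error by a factor of ≈ 56.1554 (computed from the unrounded values)

0.0060
0.3389


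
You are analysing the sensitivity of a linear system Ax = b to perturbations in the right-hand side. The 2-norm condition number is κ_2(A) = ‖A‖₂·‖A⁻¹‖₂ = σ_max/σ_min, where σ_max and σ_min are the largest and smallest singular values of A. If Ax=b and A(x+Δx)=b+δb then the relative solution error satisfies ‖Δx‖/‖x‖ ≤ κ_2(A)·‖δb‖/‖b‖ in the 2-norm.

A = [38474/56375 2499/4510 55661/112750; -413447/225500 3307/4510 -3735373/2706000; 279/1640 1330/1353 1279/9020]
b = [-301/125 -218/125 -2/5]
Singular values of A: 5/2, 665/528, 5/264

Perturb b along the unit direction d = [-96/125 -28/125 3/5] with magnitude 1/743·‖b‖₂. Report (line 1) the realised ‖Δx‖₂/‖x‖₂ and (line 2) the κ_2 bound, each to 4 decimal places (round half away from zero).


largest singular value 5/2, smallest 5/264
κ_2(A) = (5/2) / (5/264) = 132.0000
bound on ‖Δx‖/‖x‖: κ·ε = 132.0000·1/743 = 0.1777
solve Ax = b  →  x = [-63.3267 -1.6370 84.5050]
‖b‖₂ = 3.0000 and ‖x‖₂ = 105.6127
re-solving with b+δb shifts x by Δx of norm 0.2132
realised ‖Δx‖/‖x‖ = 0.0020
tightness: 0.0020 against a bound of 0.1777 (unrounded ratio ≈ 0.0114)

0.0020
0.1777


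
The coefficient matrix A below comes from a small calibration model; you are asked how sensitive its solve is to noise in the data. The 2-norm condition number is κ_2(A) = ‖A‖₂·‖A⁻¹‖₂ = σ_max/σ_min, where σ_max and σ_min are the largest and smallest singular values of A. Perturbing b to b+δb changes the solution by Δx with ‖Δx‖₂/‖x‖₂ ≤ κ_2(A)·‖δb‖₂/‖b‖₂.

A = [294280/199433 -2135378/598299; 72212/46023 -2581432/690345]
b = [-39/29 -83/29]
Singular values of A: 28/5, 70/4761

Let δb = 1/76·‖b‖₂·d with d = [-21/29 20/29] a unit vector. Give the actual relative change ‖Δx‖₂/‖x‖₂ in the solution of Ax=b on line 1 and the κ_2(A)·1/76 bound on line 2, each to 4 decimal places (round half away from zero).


0.0416
5.0116

largest singular value 28/5, smallest 70/4761
condition number: (28/5) ÷ (70/4761) = 380.8800
perturbation bound = 380.8800·1/76 = 5.0116
solve Ax = b  →  x = [-62.9885 -25.6648]
2-norm of b is 3.1623; of x, 68.0164
with δb = [-0.0301 0.0287], A·Δx = δb → ‖Δx‖ = 2.8300
realised ‖Δx‖/‖x‖ = 0.0416
realised/bound (from unrounded values) ≈ 0.0083


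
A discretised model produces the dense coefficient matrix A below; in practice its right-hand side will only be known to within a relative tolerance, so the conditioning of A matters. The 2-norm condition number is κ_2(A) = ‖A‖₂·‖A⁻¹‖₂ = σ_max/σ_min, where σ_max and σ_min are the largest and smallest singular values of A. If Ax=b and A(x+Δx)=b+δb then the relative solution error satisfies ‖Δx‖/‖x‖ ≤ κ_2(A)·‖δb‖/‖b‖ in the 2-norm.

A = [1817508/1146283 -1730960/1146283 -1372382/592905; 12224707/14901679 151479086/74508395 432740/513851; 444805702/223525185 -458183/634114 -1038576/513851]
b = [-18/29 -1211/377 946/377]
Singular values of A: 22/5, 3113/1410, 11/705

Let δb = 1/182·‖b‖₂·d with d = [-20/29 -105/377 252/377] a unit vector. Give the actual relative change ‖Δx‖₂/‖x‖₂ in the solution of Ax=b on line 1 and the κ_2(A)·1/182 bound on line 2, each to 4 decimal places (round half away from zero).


0.0076
1.5495

from the listed singular values, σ₁ = 22/5, σ_n = 11/705
κ_2(A) = (22/5) / (11/705) = 282.0000
perturbation bound = 282.0000·1/182 = 1.5495
solve Ax = b  →  x = [100.4254 -96.8942 132.2727]
‖b‖ = 4.1231, ‖x‖ = 192.2754
re-solving with b+δb shifts x by Δx of norm 1.4519
relative error = 0.0076
so the bound overstates the realised error by a factor of ≈ 205.1880 (computed from the unrounded values)


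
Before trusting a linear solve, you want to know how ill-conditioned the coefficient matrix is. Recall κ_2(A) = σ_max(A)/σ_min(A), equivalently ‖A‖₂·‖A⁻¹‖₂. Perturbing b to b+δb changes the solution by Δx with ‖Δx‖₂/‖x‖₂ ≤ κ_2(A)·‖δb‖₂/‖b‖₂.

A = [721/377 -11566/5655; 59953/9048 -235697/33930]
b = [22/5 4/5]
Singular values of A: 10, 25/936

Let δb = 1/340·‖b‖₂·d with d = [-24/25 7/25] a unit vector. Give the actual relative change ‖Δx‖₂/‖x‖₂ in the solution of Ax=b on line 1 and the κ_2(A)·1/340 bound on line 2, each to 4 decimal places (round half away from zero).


from the listed singular values, σ₁ = 10, σ_n = 25/936
κ = σ_max/σ_min = 10/(25/936) = 374.4000
perturbation bound = 374.4000·1/340 = 1.1012
solve Ax = b  →  x = [-108.3090 -103.4276]
‖b‖ = 4.4721, ‖x‖ = 149.7601
Δx = A⁻¹·δb where δb = 1/340·4.4721·d; ‖Δx‖ = 0.4925
relative error = 0.0033
tightness: 0.0033 against a bound of 1.1012 (unrounded ratio ≈ 0.0030)

0.0033
1.1012


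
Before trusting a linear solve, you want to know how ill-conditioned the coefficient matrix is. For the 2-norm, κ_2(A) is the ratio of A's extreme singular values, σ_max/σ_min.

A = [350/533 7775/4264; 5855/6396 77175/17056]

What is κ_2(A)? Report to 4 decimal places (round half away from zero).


19.2000

AᵀA = [307225/242064 1148875/215168; 1148875/215168 40965625/1721344]; tr = 231025/9216, det = 15625/9216
solving λ² − 231025/9216·λ + 15625/9216 = 0 gives λ = 25, 625/9216
so κ_2 = √(25 / (625/9216)) = 19.2000


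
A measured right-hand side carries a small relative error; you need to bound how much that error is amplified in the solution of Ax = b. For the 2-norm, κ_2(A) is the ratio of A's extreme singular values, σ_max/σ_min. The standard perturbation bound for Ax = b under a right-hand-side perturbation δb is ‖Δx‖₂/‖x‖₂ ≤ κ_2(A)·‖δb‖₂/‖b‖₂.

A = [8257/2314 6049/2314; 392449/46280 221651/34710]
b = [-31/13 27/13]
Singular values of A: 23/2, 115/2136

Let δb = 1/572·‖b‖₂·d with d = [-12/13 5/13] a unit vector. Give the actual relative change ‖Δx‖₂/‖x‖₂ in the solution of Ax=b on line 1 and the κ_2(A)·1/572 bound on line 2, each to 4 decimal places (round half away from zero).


0.0018
0.3734

σ_max = 23/2, σ_min = 115/2136
condition number: (23/2) ÷ (115/2136) = 213.6000
κ_2(A)·‖δb‖/‖b‖ = 0.3734
solve Ax = b  →  x = [-33.3635 44.6296]
‖b‖₂ = 3.1623 and ‖x‖₂ = 55.7218
re-solving with b+δb shifts x by Δx of norm 0.1027
relative error = 0.0018
tightness: 0.0018 against a bound of 0.3734 (unrounded ratio ≈ 0.0049)


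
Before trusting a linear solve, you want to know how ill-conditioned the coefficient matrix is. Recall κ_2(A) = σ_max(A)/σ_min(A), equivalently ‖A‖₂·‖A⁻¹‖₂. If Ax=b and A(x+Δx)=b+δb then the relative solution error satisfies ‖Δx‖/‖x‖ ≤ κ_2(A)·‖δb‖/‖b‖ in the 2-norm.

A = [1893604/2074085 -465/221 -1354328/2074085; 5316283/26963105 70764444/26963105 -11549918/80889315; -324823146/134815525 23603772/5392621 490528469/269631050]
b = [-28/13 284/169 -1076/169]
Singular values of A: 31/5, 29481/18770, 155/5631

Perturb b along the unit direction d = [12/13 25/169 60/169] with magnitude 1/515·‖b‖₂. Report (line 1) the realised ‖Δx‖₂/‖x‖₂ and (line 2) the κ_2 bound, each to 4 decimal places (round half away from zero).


0.0034
0.4374

largest singular value 31/5, smallest 155/5631
κ = σ_max/σ_min = (31/5)/(155/5631) = 225.2400
bound on ‖Δx‖/‖x‖: κ·ε = 225.2400·1/515 = 0.4374
solve Ax = b  →  x = [-85.1491 0.6292 -117.7833]
‖b‖ = 6.9282, ‖x‖ = 145.3399
Δx = A⁻¹·δb where δb = 1/515·6.9282·d; ‖Δx‖ = 0.4887
realised ‖Δx‖/‖x‖ = 0.0034
tightness: 0.0034 against a bound of 0.4374 (unrounded ratio ≈ 0.0077)


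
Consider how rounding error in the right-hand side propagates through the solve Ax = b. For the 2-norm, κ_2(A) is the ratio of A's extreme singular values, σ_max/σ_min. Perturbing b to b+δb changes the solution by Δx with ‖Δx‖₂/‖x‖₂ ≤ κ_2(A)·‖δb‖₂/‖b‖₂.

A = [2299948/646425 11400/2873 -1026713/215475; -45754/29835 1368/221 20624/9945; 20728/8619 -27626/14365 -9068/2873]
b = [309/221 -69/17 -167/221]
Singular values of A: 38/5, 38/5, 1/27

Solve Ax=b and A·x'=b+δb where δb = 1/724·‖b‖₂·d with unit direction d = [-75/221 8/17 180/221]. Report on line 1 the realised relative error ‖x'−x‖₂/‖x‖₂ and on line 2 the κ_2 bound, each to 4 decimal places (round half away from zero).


σ_max = 38/5, σ_min = 1/27
condition number: (38/5) ÷ (1/27) = 205.2000
bound on ‖Δx‖/‖x‖: κ·ε = 205.2000·1/724 = 0.2834
solve Ax = b  →  x = [-64.6360 -0.3138 -48.8186]
‖b‖ = 4.3589, ‖x‖ = 81.0011
δb = ε·‖b‖·d = [-0.0020 0.0028 0.0049]; solving A·Δx = δb gives ‖Δx‖ = 0.1626
realised ‖Δx‖/‖x‖ = 0.0020
realised/bound (from unrounded values) ≈ 0.0071

0.0020
0.2834


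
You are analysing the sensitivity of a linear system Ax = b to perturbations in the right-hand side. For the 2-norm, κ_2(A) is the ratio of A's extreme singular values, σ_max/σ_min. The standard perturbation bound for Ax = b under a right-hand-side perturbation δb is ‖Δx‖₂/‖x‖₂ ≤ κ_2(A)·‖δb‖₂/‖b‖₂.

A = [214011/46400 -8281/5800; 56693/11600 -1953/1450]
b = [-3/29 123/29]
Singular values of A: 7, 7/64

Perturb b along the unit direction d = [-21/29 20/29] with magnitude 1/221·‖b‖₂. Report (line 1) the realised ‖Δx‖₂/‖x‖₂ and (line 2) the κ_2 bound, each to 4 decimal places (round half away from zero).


σ_max = 7, σ_min = 7/64
κ_2(A) = 7 / (7/64) = 64.0000
worst-case relative error ≤ 64.0000 × 1/221 = 0.2896
solve Ax = b  →  x = [8.0914 26.2114]
‖b‖ = 4.2426, ‖x‖ = 27.4319
with δb = [-0.0139 0.0132], A·Δx = δb → ‖Δx‖ = 0.1755
dividing the unrounded norms, ‖Δx‖/‖x‖ = 0.0064
realised/bound (from unrounded values) ≈ 0.0221

0.0064
0.2896


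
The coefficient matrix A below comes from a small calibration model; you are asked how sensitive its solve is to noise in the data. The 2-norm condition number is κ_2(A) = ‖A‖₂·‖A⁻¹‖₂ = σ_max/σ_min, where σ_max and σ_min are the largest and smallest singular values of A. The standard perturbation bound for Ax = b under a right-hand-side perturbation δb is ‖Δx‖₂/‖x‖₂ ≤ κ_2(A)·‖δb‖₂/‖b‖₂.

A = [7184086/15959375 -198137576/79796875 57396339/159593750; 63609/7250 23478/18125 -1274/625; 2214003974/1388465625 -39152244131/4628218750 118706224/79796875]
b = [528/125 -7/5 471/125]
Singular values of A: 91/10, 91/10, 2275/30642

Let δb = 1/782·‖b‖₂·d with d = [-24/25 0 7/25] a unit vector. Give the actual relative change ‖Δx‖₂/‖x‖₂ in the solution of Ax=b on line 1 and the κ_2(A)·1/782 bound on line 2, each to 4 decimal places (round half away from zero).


from the listed singular values, σ₁ = 91/10, σ_n = 2275/30642
κ_2(A) = (91/10) / (2275/30642) = 122.5680
bound on ‖Δx‖/‖x‖: κ·ε = 122.5680·1/782 = 0.1567
solve Ax = b  →  x = [-7.8550 -8.7258 -38.6677]
‖b‖ = 5.8310, ‖x‖ = 40.4108
δb = ε·‖b‖·d = [-0.0072 0.0000 0.0021]; solving A·Δx = δb gives ‖Δx‖ = 0.1004
realised ‖Δx‖/‖x‖ = 0.0025
so the bound overstates the realised error by a factor of ≈ 63.0665 (computed from the unrounded values)

0.0025
0.1567


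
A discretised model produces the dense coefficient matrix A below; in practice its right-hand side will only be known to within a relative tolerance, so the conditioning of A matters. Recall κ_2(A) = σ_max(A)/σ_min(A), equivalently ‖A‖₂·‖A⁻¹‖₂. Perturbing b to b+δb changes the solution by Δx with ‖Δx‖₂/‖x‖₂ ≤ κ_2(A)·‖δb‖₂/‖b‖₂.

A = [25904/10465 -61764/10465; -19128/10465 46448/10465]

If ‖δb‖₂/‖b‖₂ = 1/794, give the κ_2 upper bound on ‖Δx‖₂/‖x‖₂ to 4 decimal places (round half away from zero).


0.4055

AᵀA = [41475904/4380649 -99535680/4380649; -99535680/4380649 238888336/4380649]; tr = 1658960/25921, det = 1024/25921
λ_max, λ_min = (1658960/25921 ± √2752042109184/671898241)/2 = 64, 16/25921
κ_2(A) = √(λ_max/λ_min) = √(64 / (16/25921)) = 322.0000
perturbation bound = 322.0000·1/794 = 0.4055


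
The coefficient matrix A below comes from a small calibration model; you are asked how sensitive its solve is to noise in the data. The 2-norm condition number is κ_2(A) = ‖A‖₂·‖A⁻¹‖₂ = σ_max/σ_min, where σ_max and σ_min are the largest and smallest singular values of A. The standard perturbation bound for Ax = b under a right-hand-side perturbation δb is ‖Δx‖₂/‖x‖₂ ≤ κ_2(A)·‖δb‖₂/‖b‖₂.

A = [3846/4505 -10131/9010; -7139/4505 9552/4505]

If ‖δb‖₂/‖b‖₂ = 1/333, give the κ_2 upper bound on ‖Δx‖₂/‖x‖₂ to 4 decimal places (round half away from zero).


0.9550

form AᵀA = [227533/70225 -303369/70225; -303369/70225 1617993/280900] with trace 101125/11236 and determinant 9/11236
eigenvalues of AᵀA: λ = (tr ± √(tr²−4·det))/2 = 9, 1/11236
κ = σ_max/σ_min = 3/(1/106) = 318.0000
worst-case relative error ≤ 318.0000 × 1/333 = 0.9550


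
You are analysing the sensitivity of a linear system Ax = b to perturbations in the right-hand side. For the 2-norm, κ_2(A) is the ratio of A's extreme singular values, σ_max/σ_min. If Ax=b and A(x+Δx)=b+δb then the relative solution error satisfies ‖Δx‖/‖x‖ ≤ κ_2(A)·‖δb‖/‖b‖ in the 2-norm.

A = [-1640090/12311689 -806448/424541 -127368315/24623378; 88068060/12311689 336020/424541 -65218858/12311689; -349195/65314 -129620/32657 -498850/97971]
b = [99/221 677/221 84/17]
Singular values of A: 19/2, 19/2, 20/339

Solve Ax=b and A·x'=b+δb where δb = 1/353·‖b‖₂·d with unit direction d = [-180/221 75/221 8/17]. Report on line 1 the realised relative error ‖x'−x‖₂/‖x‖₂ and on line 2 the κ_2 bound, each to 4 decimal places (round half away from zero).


0.0055
0.4562

largest singular value 19/2, smallest 20/339
condition number: (19/2) ÷ (20/339) = 161.0250
bound on ‖Δx‖/‖x‖: κ·ε = 161.0250·1/353 = 0.4562
solve Ax = b  →  x = [17.2770 -45.0658 16.0181]
‖b‖₂ = 5.8310 and ‖x‖₂ = 50.8527
re-solving with b+δb shifts x by Δx of norm 0.2800
dividing the unrounded norms, ‖Δx‖/‖x‖ = 0.0055
so the bound overstates the realised error by a factor of ≈ 82.8511 (computed from the unrounded values)


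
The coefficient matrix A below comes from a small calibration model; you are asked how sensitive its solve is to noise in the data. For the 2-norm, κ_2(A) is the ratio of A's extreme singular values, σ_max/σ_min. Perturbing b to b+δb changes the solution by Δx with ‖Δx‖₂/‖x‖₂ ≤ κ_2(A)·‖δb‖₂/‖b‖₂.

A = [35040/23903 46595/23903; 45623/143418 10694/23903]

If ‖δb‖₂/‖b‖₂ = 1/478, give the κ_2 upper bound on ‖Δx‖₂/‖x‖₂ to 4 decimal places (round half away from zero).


0.3659

M = AᵀA = [27532609/12236004 3058901/1019667; 3058901/1019667 1359581/339889]. tr(M)=76477525/12236004, det(M)=15625/12236004
char-poly roots: 25/4 and 625/3059001
σ_max=√(25/4)=(5/2), σ_min=√(625/3059001)=(25/1749) → κ = 174.9000
κ_2(A)·‖δb‖/‖b‖ = 0.3659


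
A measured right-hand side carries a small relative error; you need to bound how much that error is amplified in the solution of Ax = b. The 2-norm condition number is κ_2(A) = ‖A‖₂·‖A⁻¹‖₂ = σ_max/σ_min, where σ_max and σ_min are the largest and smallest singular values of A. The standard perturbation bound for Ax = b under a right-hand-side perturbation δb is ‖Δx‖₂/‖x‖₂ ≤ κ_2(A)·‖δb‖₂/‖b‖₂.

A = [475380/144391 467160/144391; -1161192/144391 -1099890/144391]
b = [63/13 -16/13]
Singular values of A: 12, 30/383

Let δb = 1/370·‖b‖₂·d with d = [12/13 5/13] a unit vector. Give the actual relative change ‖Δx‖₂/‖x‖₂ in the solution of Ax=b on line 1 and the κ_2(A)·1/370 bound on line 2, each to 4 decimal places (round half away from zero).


σ_max = 12, σ_min = 30/383
condition number: 12 ÷ (30/383) = 153.2000
bound on ‖Δx‖/‖x‖: κ·ε = 153.2000·1/370 = 0.4141
solve Ax = b  →  x = [-35.0374 37.1517]
‖b‖ = 5.0000, ‖x‖ = 51.0673
with δb = [0.0125 0.0052], A·Δx = δb → ‖Δx‖ = 0.1725
relative error = 0.0034
realised/bound (from unrounded values) ≈ 0.0082

0.0034
0.4141


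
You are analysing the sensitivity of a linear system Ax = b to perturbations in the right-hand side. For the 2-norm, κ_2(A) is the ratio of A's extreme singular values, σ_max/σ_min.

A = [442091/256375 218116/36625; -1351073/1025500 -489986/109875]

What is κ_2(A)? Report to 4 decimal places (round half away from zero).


M = AᵀA = [198100379513/42066010000 36382646033/2253536250; 36382646033/2253536250 26730303412/482900625]. tr(M)=36383138065/605750544, det(M)=923521/37859409
char-poly roots: 961/16 and 15376/37859409
so κ_2 = √((961/16) / (15376/37859409)) = 384.5625

384.5625


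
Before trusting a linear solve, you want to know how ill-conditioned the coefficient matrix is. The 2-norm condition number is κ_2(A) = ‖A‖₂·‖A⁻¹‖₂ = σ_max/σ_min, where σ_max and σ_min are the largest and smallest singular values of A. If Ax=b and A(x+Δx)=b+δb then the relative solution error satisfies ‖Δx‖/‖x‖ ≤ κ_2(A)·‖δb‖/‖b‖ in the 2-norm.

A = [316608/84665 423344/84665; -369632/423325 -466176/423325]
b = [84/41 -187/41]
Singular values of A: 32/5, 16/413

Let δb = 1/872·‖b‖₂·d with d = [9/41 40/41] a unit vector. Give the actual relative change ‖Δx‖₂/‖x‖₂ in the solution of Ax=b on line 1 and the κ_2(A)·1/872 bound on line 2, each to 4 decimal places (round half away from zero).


0.0014
0.1894

from the listed singular values, σ₁ = 32/5, σ_n = 16/413
κ = σ_max/σ_min = (32/5)/(16/413) = 165.2000
perturbation bound = 165.2000·1/872 = 0.1894
solve Ax = b  →  x = [82.8813 -61.5750]
‖b‖₂ = 5.0000 and ‖x‖₂ = 103.2511
with δb = [0.0013 0.0056], A·Δx = δb → ‖Δx‖ = 0.1480
relative error = 0.0014
realised/bound (from unrounded values) ≈ 0.0076


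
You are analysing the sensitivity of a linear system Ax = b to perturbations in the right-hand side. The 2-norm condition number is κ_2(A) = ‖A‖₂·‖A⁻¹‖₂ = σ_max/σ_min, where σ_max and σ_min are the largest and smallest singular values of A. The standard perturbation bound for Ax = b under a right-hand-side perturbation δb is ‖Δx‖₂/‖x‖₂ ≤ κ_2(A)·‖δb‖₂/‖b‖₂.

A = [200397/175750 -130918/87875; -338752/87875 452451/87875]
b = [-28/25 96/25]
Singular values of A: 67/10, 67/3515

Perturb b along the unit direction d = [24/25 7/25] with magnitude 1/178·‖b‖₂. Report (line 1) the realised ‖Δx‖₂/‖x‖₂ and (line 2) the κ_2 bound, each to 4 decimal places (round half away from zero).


from the listed singular values, σ₁ = 67/10, σ_n = 67/3515
κ = σ_max/σ_min = (67/10)/(67/3515) = 351.5000
κ_2(A)·‖δb‖/‖b‖ = 1.9747
solve Ax = b  →  x = [-0.3582 0.4776]
‖b‖ = 4.0000, ‖x‖ = 0.5970
with δb = [0.0216 0.0063], A·Δx = δb → ‖Δx‖ = 1.1789
realised ‖Δx‖/‖x‖ = 1.9747
realised/bound = 1 exactly: the bound is attained for this b and d

1.9747
1.9747


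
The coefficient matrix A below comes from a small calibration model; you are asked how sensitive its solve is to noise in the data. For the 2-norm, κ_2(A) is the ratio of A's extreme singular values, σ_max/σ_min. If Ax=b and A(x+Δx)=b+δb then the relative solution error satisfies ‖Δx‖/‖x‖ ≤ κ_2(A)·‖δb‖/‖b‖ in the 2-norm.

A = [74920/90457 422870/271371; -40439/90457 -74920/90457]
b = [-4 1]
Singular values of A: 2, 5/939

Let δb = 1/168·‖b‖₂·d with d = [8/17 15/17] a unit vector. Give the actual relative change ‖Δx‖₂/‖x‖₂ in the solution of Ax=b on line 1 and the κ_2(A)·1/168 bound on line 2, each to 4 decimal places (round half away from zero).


0.0245
2.2357

σ_max = 2, σ_min = 5/939
κ_2(A) = 2 / (5/939) = 375.6000
perturbation bound = 375.6000·1/168 = 2.2357
solve Ax = b  →  x = [164.7647 -90.1412]
‖b‖ = 4.1231, ‖x‖ = 187.8106
Δx = A⁻¹·δb where δb = 1/168·4.1231·d; ‖Δx‖ = 4.6090
relative error = 0.0245
realised/bound (from unrounded values) ≈ 0.0110


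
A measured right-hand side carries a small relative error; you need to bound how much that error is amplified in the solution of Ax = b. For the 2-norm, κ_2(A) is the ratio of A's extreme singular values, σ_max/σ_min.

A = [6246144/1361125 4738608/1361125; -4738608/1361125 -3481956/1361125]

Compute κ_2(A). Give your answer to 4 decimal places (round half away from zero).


form AᵀA = [2458748825856/74106450625 1843906099392/74106450625; 1843906099392/74106450625 1383136934544/74106450625] with trace 153675430416/2964258025 and determinant 429981696/2964258025
solving λ² − 153675430416/2964258025·λ + 429981696/2964258025 = 0 gives λ = 1296/25, 331776/118570321
so κ_2 = √((1296/25) / (331776/118570321)) = 136.1125

136.1125


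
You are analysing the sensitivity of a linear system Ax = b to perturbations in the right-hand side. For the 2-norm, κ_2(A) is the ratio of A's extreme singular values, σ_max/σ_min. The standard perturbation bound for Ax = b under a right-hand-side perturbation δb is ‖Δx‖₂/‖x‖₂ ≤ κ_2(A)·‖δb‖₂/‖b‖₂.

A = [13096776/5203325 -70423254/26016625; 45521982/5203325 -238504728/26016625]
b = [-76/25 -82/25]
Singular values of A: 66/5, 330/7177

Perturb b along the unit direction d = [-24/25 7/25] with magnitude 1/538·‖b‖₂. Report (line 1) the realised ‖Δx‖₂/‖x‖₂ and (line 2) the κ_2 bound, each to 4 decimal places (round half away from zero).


σ_max = 66/5, σ_min = 330/7177
condition number: (66/5) ÷ (330/7177) = 287.0800
perturbation bound = 287.0800·1/538 = 0.5336
solve Ax = b  →  x = [31.2888 30.2173]
‖b‖₂ = 4.4721 and ‖x‖₂ = 43.4980
δb = ε·‖b‖·d = [-0.0080 0.0023]; solving A·Δx = δb gives ‖Δx‖ = 0.1808
realised ‖Δx‖/‖x‖ = 0.0042
tightness: 0.0042 against a bound of 0.5336 (unrounded ratio ≈ 0.0078)

0.0042
0.5336


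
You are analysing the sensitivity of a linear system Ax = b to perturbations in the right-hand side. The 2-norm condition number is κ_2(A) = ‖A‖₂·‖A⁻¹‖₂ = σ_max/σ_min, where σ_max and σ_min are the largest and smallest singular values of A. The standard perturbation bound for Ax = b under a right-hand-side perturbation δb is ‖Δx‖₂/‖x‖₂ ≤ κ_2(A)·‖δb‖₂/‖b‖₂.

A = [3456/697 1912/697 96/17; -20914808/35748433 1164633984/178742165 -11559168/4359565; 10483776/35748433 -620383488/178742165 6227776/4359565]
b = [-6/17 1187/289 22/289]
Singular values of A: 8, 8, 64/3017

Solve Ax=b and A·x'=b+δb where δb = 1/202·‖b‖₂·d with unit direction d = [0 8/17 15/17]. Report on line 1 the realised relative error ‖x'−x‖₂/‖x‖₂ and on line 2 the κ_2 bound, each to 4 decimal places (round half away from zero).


0.0102
1.8670

from the listed singular values, σ₁ = 8, σ_n = 64/3017
κ_2(A) = 8 / (64/3017) = 377.1250
κ_2(A)·‖δb‖/‖b‖ = 1.8670
solve Ax = b  →  x = [-73.6494 16.9555 56.3688]
‖b‖ = 4.1231, ‖x‖ = 94.2823
δb = ε·‖b‖·d = [0.0000 0.0096 0.0180]; solving A·Δx = δb gives ‖Δx‖ = 0.9622
realised ‖Δx‖/‖x‖ = 0.0102
tightness: 0.0102 against a bound of 1.8670 (unrounded ratio ≈ 0.0055)


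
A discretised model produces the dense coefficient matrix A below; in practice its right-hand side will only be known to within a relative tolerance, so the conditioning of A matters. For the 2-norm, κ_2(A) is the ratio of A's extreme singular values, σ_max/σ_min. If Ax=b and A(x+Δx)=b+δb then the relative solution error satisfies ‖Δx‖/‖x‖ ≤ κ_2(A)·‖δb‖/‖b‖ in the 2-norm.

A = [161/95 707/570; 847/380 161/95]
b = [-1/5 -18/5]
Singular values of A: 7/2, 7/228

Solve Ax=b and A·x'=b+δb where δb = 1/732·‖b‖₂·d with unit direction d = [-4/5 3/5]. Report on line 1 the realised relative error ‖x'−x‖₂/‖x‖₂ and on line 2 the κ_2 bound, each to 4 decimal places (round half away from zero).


0.0025
0.1557

σ_max = 7/2, σ_min = 7/228
condition number: (7/2) ÷ (7/228) = 114.0000
worst-case relative error ≤ 114.0000 × 1/732 = 0.1557
solve Ax = b  →  x = [38.4000 -52.6286]
‖b‖₂ = 3.6056 and ‖x‖₂ = 65.1485
re-solving with b+δb shifts x by Δx of norm 0.1604
dividing the unrounded norms, ‖Δx‖/‖x‖ = 0.0025
so the bound overstates the realised error by a factor of ≈ 63.2413 (computed from the unrounded values)
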